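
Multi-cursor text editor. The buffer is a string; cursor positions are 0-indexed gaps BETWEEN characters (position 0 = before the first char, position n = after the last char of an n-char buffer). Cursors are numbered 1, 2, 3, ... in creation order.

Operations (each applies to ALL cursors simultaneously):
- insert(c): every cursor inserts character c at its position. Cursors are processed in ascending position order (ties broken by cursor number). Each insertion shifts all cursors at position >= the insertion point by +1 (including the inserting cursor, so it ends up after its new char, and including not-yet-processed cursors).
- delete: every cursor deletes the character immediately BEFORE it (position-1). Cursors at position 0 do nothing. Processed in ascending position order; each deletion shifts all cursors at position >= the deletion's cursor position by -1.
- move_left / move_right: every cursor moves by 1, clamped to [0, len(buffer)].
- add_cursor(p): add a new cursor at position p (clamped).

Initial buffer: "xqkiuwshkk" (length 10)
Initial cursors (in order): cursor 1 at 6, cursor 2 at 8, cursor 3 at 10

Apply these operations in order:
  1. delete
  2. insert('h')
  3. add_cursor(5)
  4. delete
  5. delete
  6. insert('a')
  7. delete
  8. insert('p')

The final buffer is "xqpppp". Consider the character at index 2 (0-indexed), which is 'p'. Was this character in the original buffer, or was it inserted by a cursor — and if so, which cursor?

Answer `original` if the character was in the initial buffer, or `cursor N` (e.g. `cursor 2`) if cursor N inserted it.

After op 1 (delete): buffer="xqkiusk" (len 7), cursors c1@5 c2@6 c3@7, authorship .......
After op 2 (insert('h')): buffer="xqkiuhshkh" (len 10), cursors c1@6 c2@8 c3@10, authorship .....1.2.3
After op 3 (add_cursor(5)): buffer="xqkiuhshkh" (len 10), cursors c4@5 c1@6 c2@8 c3@10, authorship .....1.2.3
After op 4 (delete): buffer="xqkisk" (len 6), cursors c1@4 c4@4 c2@5 c3@6, authorship ......
After op 5 (delete): buffer="xq" (len 2), cursors c1@2 c2@2 c3@2 c4@2, authorship ..
After op 6 (insert('a')): buffer="xqaaaa" (len 6), cursors c1@6 c2@6 c3@6 c4@6, authorship ..1234
After op 7 (delete): buffer="xq" (len 2), cursors c1@2 c2@2 c3@2 c4@2, authorship ..
After op 8 (insert('p')): buffer="xqpppp" (len 6), cursors c1@6 c2@6 c3@6 c4@6, authorship ..1234
Authorship (.=original, N=cursor N): . . 1 2 3 4
Index 2: author = 1

Answer: cursor 1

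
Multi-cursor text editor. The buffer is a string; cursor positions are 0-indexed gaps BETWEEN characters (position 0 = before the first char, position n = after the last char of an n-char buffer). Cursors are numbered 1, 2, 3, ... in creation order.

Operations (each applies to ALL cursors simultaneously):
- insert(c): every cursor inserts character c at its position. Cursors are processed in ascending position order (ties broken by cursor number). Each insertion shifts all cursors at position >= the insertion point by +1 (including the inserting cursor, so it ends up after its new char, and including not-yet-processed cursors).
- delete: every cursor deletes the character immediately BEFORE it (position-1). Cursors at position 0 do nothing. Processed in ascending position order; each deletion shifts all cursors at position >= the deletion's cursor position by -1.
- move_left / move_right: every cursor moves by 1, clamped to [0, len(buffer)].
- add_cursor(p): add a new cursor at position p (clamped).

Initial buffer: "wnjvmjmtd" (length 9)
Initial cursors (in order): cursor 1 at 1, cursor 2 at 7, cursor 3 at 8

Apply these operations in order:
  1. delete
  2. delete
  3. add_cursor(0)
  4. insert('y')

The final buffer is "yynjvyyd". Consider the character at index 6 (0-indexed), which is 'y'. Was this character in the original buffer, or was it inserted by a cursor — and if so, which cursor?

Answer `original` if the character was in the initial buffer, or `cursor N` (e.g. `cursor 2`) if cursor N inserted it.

Answer: cursor 3

Derivation:
After op 1 (delete): buffer="njvmjd" (len 6), cursors c1@0 c2@5 c3@5, authorship ......
After op 2 (delete): buffer="njvd" (len 4), cursors c1@0 c2@3 c3@3, authorship ....
After op 3 (add_cursor(0)): buffer="njvd" (len 4), cursors c1@0 c4@0 c2@3 c3@3, authorship ....
After op 4 (insert('y')): buffer="yynjvyyd" (len 8), cursors c1@2 c4@2 c2@7 c3@7, authorship 14...23.
Authorship (.=original, N=cursor N): 1 4 . . . 2 3 .
Index 6: author = 3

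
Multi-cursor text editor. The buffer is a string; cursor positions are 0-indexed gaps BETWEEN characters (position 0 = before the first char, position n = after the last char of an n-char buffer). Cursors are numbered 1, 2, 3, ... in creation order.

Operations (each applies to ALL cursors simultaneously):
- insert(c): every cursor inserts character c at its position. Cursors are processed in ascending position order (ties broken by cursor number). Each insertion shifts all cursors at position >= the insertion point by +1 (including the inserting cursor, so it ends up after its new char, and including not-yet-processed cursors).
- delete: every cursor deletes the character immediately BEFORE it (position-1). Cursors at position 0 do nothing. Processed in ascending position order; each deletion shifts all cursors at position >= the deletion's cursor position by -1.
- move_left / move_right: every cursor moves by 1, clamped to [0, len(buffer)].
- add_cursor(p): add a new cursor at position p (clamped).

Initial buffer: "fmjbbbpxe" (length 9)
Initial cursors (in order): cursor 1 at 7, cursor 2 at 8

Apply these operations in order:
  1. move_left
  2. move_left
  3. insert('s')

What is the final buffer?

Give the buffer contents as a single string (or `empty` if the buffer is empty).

After op 1 (move_left): buffer="fmjbbbpxe" (len 9), cursors c1@6 c2@7, authorship .........
After op 2 (move_left): buffer="fmjbbbpxe" (len 9), cursors c1@5 c2@6, authorship .........
After op 3 (insert('s')): buffer="fmjbbsbspxe" (len 11), cursors c1@6 c2@8, authorship .....1.2...

Answer: fmjbbsbspxe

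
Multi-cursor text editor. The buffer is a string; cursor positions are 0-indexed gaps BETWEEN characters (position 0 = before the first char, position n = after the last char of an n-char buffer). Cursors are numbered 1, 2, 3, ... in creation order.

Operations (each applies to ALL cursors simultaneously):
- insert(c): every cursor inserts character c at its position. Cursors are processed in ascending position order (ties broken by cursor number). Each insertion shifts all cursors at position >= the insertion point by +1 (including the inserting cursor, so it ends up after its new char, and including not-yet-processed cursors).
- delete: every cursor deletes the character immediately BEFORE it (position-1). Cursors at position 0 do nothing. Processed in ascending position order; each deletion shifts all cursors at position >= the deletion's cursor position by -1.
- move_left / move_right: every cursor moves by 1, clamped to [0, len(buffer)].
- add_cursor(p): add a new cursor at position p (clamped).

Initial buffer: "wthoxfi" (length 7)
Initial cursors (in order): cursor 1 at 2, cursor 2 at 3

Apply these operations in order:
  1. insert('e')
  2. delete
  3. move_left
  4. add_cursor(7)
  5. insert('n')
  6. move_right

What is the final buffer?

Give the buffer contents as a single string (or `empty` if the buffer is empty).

Answer: wntnhoxfin

Derivation:
After op 1 (insert('e')): buffer="wteheoxfi" (len 9), cursors c1@3 c2@5, authorship ..1.2....
After op 2 (delete): buffer="wthoxfi" (len 7), cursors c1@2 c2@3, authorship .......
After op 3 (move_left): buffer="wthoxfi" (len 7), cursors c1@1 c2@2, authorship .......
After op 4 (add_cursor(7)): buffer="wthoxfi" (len 7), cursors c1@1 c2@2 c3@7, authorship .......
After op 5 (insert('n')): buffer="wntnhoxfin" (len 10), cursors c1@2 c2@4 c3@10, authorship .1.2.....3
After op 6 (move_right): buffer="wntnhoxfin" (len 10), cursors c1@3 c2@5 c3@10, authorship .1.2.....3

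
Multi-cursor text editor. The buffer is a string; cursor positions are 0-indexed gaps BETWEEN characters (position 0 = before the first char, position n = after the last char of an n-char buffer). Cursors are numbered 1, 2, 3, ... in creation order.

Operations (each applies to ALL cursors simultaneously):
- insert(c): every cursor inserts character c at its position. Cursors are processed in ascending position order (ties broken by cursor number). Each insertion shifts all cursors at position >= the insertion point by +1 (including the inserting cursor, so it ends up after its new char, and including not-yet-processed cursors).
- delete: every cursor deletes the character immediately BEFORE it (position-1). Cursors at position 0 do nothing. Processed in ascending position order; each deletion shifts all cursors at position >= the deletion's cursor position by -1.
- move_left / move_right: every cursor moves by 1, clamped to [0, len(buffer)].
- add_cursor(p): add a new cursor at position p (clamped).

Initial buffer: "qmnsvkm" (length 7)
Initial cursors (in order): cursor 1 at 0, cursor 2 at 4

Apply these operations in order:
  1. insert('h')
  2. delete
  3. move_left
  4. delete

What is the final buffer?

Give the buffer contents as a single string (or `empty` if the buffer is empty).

After op 1 (insert('h')): buffer="hqmnshvkm" (len 9), cursors c1@1 c2@6, authorship 1....2...
After op 2 (delete): buffer="qmnsvkm" (len 7), cursors c1@0 c2@4, authorship .......
After op 3 (move_left): buffer="qmnsvkm" (len 7), cursors c1@0 c2@3, authorship .......
After op 4 (delete): buffer="qmsvkm" (len 6), cursors c1@0 c2@2, authorship ......

Answer: qmsvkm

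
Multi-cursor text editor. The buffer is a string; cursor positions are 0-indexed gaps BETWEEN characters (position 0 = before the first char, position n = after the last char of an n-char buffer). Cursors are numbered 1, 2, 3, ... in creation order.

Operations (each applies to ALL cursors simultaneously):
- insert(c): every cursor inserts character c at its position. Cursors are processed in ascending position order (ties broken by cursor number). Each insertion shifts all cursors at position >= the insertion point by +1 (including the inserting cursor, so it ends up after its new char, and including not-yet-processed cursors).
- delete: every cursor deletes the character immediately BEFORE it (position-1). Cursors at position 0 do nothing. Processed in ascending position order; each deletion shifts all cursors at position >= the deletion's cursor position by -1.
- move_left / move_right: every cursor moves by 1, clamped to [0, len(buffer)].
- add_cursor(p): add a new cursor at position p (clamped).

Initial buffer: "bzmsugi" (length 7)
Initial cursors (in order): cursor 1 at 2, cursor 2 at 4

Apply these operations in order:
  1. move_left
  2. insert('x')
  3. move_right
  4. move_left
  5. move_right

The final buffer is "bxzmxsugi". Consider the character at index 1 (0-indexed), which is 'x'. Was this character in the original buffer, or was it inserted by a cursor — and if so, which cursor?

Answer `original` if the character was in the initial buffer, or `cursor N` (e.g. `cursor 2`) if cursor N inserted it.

Answer: cursor 1

Derivation:
After op 1 (move_left): buffer="bzmsugi" (len 7), cursors c1@1 c2@3, authorship .......
After op 2 (insert('x')): buffer="bxzmxsugi" (len 9), cursors c1@2 c2@5, authorship .1..2....
After op 3 (move_right): buffer="bxzmxsugi" (len 9), cursors c1@3 c2@6, authorship .1..2....
After op 4 (move_left): buffer="bxzmxsugi" (len 9), cursors c1@2 c2@5, authorship .1..2....
After op 5 (move_right): buffer="bxzmxsugi" (len 9), cursors c1@3 c2@6, authorship .1..2....
Authorship (.=original, N=cursor N): . 1 . . 2 . . . .
Index 1: author = 1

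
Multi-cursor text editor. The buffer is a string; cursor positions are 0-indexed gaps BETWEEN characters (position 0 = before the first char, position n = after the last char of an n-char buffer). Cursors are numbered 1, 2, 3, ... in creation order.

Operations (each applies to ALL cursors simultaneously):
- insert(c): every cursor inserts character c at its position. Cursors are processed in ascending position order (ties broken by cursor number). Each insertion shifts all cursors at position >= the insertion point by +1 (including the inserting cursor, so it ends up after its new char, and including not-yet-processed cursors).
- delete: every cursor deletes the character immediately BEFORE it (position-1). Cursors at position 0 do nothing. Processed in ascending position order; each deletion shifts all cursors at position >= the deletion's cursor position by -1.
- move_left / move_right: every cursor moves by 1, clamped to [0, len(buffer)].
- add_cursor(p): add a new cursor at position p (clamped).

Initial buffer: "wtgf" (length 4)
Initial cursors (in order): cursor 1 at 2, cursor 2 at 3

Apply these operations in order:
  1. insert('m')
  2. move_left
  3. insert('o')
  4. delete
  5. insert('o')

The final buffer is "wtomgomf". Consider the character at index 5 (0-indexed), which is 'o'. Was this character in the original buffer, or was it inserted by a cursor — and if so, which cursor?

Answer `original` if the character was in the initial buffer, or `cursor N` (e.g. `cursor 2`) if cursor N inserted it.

After op 1 (insert('m')): buffer="wtmgmf" (len 6), cursors c1@3 c2@5, authorship ..1.2.
After op 2 (move_left): buffer="wtmgmf" (len 6), cursors c1@2 c2@4, authorship ..1.2.
After op 3 (insert('o')): buffer="wtomgomf" (len 8), cursors c1@3 c2@6, authorship ..11.22.
After op 4 (delete): buffer="wtmgmf" (len 6), cursors c1@2 c2@4, authorship ..1.2.
After op 5 (insert('o')): buffer="wtomgomf" (len 8), cursors c1@3 c2@6, authorship ..11.22.
Authorship (.=original, N=cursor N): . . 1 1 . 2 2 .
Index 5: author = 2

Answer: cursor 2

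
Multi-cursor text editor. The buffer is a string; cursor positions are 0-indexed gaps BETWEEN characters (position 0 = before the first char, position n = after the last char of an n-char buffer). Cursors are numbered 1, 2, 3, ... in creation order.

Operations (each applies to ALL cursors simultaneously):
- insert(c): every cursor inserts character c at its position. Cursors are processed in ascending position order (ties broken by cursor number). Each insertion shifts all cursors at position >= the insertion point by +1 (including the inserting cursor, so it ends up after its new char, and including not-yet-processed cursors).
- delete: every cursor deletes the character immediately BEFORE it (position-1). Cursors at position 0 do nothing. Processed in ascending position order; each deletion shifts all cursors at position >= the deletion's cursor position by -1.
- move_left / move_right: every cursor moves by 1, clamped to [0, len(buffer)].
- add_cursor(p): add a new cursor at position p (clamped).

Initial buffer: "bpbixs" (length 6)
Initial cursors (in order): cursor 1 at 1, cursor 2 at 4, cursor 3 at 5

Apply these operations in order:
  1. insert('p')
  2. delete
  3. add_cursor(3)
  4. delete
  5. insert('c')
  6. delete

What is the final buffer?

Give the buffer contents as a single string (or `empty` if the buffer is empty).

Answer: ps

Derivation:
After op 1 (insert('p')): buffer="bppbipxps" (len 9), cursors c1@2 c2@6 c3@8, authorship .1...2.3.
After op 2 (delete): buffer="bpbixs" (len 6), cursors c1@1 c2@4 c3@5, authorship ......
After op 3 (add_cursor(3)): buffer="bpbixs" (len 6), cursors c1@1 c4@3 c2@4 c3@5, authorship ......
After op 4 (delete): buffer="ps" (len 2), cursors c1@0 c2@1 c3@1 c4@1, authorship ..
After op 5 (insert('c')): buffer="cpcccs" (len 6), cursors c1@1 c2@5 c3@5 c4@5, authorship 1.234.
After op 6 (delete): buffer="ps" (len 2), cursors c1@0 c2@1 c3@1 c4@1, authorship ..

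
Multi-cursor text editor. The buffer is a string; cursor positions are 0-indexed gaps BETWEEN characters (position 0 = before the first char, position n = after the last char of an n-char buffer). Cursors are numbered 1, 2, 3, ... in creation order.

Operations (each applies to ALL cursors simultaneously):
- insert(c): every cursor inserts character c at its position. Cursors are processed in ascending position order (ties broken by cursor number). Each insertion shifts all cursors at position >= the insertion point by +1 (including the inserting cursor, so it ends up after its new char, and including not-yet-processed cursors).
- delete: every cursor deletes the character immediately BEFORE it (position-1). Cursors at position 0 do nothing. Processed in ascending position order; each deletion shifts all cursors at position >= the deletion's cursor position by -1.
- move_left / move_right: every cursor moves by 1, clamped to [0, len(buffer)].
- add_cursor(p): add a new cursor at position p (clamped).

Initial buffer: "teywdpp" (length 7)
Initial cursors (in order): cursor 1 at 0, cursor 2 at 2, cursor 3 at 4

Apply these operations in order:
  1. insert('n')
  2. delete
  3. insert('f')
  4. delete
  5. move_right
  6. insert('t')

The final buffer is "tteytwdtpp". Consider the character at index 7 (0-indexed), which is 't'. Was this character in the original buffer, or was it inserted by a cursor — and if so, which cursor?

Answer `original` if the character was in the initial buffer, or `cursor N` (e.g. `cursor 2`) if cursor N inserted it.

Answer: cursor 3

Derivation:
After op 1 (insert('n')): buffer="ntenywndpp" (len 10), cursors c1@1 c2@4 c3@7, authorship 1..2..3...
After op 2 (delete): buffer="teywdpp" (len 7), cursors c1@0 c2@2 c3@4, authorship .......
After op 3 (insert('f')): buffer="ftefywfdpp" (len 10), cursors c1@1 c2@4 c3@7, authorship 1..2..3...
After op 4 (delete): buffer="teywdpp" (len 7), cursors c1@0 c2@2 c3@4, authorship .......
After op 5 (move_right): buffer="teywdpp" (len 7), cursors c1@1 c2@3 c3@5, authorship .......
After op 6 (insert('t')): buffer="tteytwdtpp" (len 10), cursors c1@2 c2@5 c3@8, authorship .1..2..3..
Authorship (.=original, N=cursor N): . 1 . . 2 . . 3 . .
Index 7: author = 3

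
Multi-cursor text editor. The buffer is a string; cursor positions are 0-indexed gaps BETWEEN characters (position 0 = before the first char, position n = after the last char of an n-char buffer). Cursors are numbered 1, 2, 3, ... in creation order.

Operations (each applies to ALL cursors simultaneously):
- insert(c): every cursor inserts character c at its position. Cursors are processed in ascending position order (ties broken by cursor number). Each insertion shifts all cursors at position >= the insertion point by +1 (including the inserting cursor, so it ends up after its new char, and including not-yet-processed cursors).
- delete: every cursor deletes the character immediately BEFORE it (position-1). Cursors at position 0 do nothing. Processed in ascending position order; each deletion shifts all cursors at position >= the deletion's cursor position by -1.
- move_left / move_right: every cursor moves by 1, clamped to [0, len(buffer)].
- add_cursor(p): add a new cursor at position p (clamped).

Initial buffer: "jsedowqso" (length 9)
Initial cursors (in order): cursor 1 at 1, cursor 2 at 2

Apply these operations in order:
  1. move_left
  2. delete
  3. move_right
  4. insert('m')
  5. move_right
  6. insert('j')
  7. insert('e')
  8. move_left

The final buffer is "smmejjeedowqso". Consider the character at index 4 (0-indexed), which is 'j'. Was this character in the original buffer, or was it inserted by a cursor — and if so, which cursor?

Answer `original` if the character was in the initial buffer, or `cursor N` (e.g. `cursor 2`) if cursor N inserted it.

Answer: cursor 1

Derivation:
After op 1 (move_left): buffer="jsedowqso" (len 9), cursors c1@0 c2@1, authorship .........
After op 2 (delete): buffer="sedowqso" (len 8), cursors c1@0 c2@0, authorship ........
After op 3 (move_right): buffer="sedowqso" (len 8), cursors c1@1 c2@1, authorship ........
After op 4 (insert('m')): buffer="smmedowqso" (len 10), cursors c1@3 c2@3, authorship .12.......
After op 5 (move_right): buffer="smmedowqso" (len 10), cursors c1@4 c2@4, authorship .12.......
After op 6 (insert('j')): buffer="smmejjdowqso" (len 12), cursors c1@6 c2@6, authorship .12.12......
After op 7 (insert('e')): buffer="smmejjeedowqso" (len 14), cursors c1@8 c2@8, authorship .12.1212......
After op 8 (move_left): buffer="smmejjeedowqso" (len 14), cursors c1@7 c2@7, authorship .12.1212......
Authorship (.=original, N=cursor N): . 1 2 . 1 2 1 2 . . . . . .
Index 4: author = 1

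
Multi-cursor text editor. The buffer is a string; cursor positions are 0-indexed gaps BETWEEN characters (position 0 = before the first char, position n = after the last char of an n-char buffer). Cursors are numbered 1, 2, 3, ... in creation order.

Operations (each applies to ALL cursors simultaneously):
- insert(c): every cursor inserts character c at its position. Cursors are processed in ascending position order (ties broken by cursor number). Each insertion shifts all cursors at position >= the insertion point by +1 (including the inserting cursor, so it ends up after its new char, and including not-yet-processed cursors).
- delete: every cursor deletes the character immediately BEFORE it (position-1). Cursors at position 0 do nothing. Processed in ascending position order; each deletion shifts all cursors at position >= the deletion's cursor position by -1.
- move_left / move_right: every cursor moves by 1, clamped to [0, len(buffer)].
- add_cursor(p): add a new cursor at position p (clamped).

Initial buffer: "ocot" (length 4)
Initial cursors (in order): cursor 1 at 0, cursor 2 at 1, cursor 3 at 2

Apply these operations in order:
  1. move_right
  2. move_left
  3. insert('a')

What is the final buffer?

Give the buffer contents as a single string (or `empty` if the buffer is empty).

After op 1 (move_right): buffer="ocot" (len 4), cursors c1@1 c2@2 c3@3, authorship ....
After op 2 (move_left): buffer="ocot" (len 4), cursors c1@0 c2@1 c3@2, authorship ....
After op 3 (insert('a')): buffer="aoacaot" (len 7), cursors c1@1 c2@3 c3@5, authorship 1.2.3..

Answer: aoacaot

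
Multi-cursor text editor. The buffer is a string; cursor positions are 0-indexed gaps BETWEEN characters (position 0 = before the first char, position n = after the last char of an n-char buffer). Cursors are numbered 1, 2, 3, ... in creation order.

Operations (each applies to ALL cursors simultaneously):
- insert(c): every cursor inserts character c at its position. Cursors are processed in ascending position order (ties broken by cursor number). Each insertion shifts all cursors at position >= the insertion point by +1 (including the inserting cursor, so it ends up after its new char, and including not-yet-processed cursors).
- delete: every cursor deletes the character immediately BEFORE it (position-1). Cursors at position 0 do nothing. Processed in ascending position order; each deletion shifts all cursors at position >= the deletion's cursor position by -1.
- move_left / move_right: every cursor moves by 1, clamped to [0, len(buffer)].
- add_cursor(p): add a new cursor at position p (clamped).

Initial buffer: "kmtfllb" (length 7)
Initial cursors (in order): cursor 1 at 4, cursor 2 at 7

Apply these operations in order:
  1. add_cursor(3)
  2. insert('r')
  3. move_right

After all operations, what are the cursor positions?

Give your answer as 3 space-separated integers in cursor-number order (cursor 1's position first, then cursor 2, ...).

After op 1 (add_cursor(3)): buffer="kmtfllb" (len 7), cursors c3@3 c1@4 c2@7, authorship .......
After op 2 (insert('r')): buffer="kmtrfrllbr" (len 10), cursors c3@4 c1@6 c2@10, authorship ...3.1...2
After op 3 (move_right): buffer="kmtrfrllbr" (len 10), cursors c3@5 c1@7 c2@10, authorship ...3.1...2

Answer: 7 10 5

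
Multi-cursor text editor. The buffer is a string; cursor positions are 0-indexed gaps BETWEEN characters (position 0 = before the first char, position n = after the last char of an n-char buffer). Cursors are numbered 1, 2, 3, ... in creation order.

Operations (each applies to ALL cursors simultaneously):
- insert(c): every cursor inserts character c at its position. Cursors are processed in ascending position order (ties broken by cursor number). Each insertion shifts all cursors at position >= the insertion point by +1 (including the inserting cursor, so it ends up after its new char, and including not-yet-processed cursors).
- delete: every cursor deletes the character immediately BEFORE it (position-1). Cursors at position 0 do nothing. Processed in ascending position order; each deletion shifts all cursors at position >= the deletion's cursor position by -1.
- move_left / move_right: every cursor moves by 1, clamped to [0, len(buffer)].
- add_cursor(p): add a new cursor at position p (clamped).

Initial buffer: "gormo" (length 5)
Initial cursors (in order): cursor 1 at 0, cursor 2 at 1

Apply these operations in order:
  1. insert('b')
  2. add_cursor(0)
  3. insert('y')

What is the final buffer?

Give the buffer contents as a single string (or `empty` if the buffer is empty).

After op 1 (insert('b')): buffer="bgbormo" (len 7), cursors c1@1 c2@3, authorship 1.2....
After op 2 (add_cursor(0)): buffer="bgbormo" (len 7), cursors c3@0 c1@1 c2@3, authorship 1.2....
After op 3 (insert('y')): buffer="ybygbyormo" (len 10), cursors c3@1 c1@3 c2@6, authorship 311.22....

Answer: ybygbyormo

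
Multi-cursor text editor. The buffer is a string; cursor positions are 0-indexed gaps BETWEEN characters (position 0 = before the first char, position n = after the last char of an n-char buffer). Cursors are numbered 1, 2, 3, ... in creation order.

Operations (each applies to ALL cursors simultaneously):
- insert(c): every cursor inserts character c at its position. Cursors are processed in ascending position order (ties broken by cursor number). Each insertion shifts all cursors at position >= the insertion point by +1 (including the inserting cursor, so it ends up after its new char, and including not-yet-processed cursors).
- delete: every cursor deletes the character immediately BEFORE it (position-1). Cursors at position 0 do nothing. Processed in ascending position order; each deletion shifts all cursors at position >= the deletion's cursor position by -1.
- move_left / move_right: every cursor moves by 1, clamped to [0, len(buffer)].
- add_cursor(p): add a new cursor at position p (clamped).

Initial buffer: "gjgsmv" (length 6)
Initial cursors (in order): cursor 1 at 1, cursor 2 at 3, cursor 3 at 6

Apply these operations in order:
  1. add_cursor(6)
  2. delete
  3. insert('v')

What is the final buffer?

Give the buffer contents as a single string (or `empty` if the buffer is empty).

After op 1 (add_cursor(6)): buffer="gjgsmv" (len 6), cursors c1@1 c2@3 c3@6 c4@6, authorship ......
After op 2 (delete): buffer="js" (len 2), cursors c1@0 c2@1 c3@2 c4@2, authorship ..
After op 3 (insert('v')): buffer="vjvsvv" (len 6), cursors c1@1 c2@3 c3@6 c4@6, authorship 1.2.34

Answer: vjvsvv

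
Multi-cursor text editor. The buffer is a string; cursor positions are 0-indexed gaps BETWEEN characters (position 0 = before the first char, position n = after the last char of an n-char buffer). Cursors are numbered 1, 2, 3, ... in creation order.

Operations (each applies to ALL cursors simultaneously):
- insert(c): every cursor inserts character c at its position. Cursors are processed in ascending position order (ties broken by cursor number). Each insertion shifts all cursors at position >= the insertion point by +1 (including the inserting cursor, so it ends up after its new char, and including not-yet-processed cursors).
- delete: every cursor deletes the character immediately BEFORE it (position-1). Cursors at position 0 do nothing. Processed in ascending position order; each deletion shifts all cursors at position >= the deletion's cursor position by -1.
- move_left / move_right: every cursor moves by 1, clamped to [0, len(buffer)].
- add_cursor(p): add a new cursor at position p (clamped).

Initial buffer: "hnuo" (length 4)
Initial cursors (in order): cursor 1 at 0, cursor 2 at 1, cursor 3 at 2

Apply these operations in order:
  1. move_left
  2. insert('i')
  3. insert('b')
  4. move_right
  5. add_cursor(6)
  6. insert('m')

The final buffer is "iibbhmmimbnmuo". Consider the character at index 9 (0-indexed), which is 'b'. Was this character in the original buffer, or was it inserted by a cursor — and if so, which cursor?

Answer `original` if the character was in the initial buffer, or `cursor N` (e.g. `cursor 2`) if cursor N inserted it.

After op 1 (move_left): buffer="hnuo" (len 4), cursors c1@0 c2@0 c3@1, authorship ....
After op 2 (insert('i')): buffer="iihinuo" (len 7), cursors c1@2 c2@2 c3@4, authorship 12.3...
After op 3 (insert('b')): buffer="iibbhibnuo" (len 10), cursors c1@4 c2@4 c3@7, authorship 1212.33...
After op 4 (move_right): buffer="iibbhibnuo" (len 10), cursors c1@5 c2@5 c3@8, authorship 1212.33...
After op 5 (add_cursor(6)): buffer="iibbhibnuo" (len 10), cursors c1@5 c2@5 c4@6 c3@8, authorship 1212.33...
After op 6 (insert('m')): buffer="iibbhmmimbnmuo" (len 14), cursors c1@7 c2@7 c4@9 c3@12, authorship 1212.12343.3..
Authorship (.=original, N=cursor N): 1 2 1 2 . 1 2 3 4 3 . 3 . .
Index 9: author = 3

Answer: cursor 3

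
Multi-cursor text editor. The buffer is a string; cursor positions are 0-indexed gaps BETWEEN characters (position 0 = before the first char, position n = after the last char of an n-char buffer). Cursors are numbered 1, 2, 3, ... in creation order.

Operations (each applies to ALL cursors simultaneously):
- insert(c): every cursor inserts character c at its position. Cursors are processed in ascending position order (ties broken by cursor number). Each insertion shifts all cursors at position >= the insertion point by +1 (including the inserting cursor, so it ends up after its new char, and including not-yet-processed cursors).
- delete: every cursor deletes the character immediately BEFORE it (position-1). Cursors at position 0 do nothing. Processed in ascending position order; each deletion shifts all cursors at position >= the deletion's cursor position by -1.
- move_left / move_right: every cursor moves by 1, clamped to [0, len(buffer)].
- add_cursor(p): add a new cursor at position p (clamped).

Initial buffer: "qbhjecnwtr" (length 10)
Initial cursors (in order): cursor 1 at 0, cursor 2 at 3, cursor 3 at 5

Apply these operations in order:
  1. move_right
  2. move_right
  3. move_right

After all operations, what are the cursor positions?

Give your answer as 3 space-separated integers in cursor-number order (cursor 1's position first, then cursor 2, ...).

After op 1 (move_right): buffer="qbhjecnwtr" (len 10), cursors c1@1 c2@4 c3@6, authorship ..........
After op 2 (move_right): buffer="qbhjecnwtr" (len 10), cursors c1@2 c2@5 c3@7, authorship ..........
After op 3 (move_right): buffer="qbhjecnwtr" (len 10), cursors c1@3 c2@6 c3@8, authorship ..........

Answer: 3 6 8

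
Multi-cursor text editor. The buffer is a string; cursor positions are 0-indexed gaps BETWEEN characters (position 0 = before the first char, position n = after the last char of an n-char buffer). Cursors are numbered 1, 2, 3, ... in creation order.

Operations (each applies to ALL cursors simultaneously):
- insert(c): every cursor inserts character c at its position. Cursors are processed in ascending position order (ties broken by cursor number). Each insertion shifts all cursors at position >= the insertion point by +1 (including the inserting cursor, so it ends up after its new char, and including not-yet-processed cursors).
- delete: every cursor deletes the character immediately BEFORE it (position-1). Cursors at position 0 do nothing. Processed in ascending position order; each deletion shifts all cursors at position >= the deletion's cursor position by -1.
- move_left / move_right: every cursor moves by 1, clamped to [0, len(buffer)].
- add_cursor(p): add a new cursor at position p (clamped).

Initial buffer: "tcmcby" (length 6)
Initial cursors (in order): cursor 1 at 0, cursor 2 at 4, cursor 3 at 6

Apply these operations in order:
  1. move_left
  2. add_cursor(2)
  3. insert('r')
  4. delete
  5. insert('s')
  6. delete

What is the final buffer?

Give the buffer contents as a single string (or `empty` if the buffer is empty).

After op 1 (move_left): buffer="tcmcby" (len 6), cursors c1@0 c2@3 c3@5, authorship ......
After op 2 (add_cursor(2)): buffer="tcmcby" (len 6), cursors c1@0 c4@2 c2@3 c3@5, authorship ......
After op 3 (insert('r')): buffer="rtcrmrcbry" (len 10), cursors c1@1 c4@4 c2@6 c3@9, authorship 1..4.2..3.
After op 4 (delete): buffer="tcmcby" (len 6), cursors c1@0 c4@2 c2@3 c3@5, authorship ......
After op 5 (insert('s')): buffer="stcsmscbsy" (len 10), cursors c1@1 c4@4 c2@6 c3@9, authorship 1..4.2..3.
After op 6 (delete): buffer="tcmcby" (len 6), cursors c1@0 c4@2 c2@3 c3@5, authorship ......

Answer: tcmcby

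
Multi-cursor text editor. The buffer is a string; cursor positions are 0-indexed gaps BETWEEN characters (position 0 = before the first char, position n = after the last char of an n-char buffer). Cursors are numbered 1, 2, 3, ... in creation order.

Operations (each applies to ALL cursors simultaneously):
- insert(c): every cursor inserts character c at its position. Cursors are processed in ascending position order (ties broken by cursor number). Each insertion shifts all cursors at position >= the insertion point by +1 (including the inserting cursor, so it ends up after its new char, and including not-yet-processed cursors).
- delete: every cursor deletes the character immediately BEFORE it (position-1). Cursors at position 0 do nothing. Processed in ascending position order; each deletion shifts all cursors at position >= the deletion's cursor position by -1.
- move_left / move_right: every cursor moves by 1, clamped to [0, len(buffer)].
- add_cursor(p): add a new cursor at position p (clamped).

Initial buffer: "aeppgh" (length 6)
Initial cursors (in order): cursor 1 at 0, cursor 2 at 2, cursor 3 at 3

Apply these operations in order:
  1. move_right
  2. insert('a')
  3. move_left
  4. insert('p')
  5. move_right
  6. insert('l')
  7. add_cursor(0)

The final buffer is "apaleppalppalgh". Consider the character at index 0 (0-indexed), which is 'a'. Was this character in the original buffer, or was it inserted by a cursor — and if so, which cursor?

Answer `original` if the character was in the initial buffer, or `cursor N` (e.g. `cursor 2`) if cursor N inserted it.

Answer: original

Derivation:
After op 1 (move_right): buffer="aeppgh" (len 6), cursors c1@1 c2@3 c3@4, authorship ......
After op 2 (insert('a')): buffer="aaepapagh" (len 9), cursors c1@2 c2@5 c3@7, authorship .1..2.3..
After op 3 (move_left): buffer="aaepapagh" (len 9), cursors c1@1 c2@4 c3@6, authorship .1..2.3..
After op 4 (insert('p')): buffer="apaeppappagh" (len 12), cursors c1@2 c2@6 c3@9, authorship .11..22.33..
After op 5 (move_right): buffer="apaeppappagh" (len 12), cursors c1@3 c2@7 c3@10, authorship .11..22.33..
After op 6 (insert('l')): buffer="apaleppalppalgh" (len 15), cursors c1@4 c2@9 c3@13, authorship .111..222.333..
After op 7 (add_cursor(0)): buffer="apaleppalppalgh" (len 15), cursors c4@0 c1@4 c2@9 c3@13, authorship .111..222.333..
Authorship (.=original, N=cursor N): . 1 1 1 . . 2 2 2 . 3 3 3 . .
Index 0: author = original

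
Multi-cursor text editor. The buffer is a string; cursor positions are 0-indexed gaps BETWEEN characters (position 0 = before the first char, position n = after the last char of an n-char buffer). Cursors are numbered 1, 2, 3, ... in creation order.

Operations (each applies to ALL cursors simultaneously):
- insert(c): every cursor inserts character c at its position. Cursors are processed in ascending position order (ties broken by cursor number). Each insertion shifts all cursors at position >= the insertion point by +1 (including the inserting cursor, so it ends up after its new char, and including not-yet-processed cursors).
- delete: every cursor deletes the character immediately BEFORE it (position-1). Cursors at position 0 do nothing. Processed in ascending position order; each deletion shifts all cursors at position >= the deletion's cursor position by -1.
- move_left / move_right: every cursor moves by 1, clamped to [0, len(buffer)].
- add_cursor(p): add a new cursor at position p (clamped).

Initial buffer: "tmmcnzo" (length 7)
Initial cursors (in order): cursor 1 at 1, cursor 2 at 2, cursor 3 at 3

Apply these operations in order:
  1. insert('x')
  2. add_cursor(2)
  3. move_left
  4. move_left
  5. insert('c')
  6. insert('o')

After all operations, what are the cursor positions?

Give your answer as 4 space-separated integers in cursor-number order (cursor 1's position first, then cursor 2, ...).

After op 1 (insert('x')): buffer="txmxmxcnzo" (len 10), cursors c1@2 c2@4 c3@6, authorship .1.2.3....
After op 2 (add_cursor(2)): buffer="txmxmxcnzo" (len 10), cursors c1@2 c4@2 c2@4 c3@6, authorship .1.2.3....
After op 3 (move_left): buffer="txmxmxcnzo" (len 10), cursors c1@1 c4@1 c2@3 c3@5, authorship .1.2.3....
After op 4 (move_left): buffer="txmxmxcnzo" (len 10), cursors c1@0 c4@0 c2@2 c3@4, authorship .1.2.3....
After op 5 (insert('c')): buffer="cctxcmxcmxcnzo" (len 14), cursors c1@2 c4@2 c2@5 c3@8, authorship 14.12.23.3....
After op 6 (insert('o')): buffer="ccootxcomxcomxcnzo" (len 18), cursors c1@4 c4@4 c2@8 c3@12, authorship 1414.122.233.3....

Answer: 4 8 12 4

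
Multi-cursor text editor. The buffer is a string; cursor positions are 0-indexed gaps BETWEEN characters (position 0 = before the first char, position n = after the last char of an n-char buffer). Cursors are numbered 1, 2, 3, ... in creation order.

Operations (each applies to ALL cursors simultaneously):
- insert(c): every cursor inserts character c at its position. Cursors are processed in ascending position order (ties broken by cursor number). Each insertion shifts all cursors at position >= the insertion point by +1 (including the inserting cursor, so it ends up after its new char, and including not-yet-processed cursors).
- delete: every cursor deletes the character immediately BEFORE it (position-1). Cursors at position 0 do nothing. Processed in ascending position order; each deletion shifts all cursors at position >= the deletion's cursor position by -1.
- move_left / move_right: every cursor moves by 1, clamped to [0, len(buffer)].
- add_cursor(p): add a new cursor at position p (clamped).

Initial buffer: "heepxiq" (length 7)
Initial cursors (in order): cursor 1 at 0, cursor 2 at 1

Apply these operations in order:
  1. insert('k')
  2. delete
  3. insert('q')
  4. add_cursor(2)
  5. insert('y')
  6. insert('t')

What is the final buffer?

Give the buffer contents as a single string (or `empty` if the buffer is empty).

Answer: qythytqyteepxiq

Derivation:
After op 1 (insert('k')): buffer="khkeepxiq" (len 9), cursors c1@1 c2@3, authorship 1.2......
After op 2 (delete): buffer="heepxiq" (len 7), cursors c1@0 c2@1, authorship .......
After op 3 (insert('q')): buffer="qhqeepxiq" (len 9), cursors c1@1 c2@3, authorship 1.2......
After op 4 (add_cursor(2)): buffer="qhqeepxiq" (len 9), cursors c1@1 c3@2 c2@3, authorship 1.2......
After op 5 (insert('y')): buffer="qyhyqyeepxiq" (len 12), cursors c1@2 c3@4 c2@6, authorship 11.322......
After op 6 (insert('t')): buffer="qythytqyteepxiq" (len 15), cursors c1@3 c3@6 c2@9, authorship 111.33222......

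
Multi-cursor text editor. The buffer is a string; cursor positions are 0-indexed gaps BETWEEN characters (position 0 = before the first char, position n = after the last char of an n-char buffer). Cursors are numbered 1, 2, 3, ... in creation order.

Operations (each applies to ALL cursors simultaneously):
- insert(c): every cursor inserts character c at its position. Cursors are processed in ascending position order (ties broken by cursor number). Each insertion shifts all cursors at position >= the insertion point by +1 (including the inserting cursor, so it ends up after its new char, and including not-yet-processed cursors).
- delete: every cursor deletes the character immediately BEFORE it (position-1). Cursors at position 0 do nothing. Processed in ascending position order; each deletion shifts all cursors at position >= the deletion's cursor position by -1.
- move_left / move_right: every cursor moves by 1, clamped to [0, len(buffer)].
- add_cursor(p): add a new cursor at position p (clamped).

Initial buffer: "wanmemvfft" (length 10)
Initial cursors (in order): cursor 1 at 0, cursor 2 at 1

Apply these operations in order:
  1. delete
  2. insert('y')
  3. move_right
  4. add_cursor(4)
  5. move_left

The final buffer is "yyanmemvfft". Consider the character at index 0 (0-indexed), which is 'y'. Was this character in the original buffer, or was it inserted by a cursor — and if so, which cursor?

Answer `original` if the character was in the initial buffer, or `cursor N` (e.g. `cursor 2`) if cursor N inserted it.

Answer: cursor 1

Derivation:
After op 1 (delete): buffer="anmemvfft" (len 9), cursors c1@0 c2@0, authorship .........
After op 2 (insert('y')): buffer="yyanmemvfft" (len 11), cursors c1@2 c2@2, authorship 12.........
After op 3 (move_right): buffer="yyanmemvfft" (len 11), cursors c1@3 c2@3, authorship 12.........
After op 4 (add_cursor(4)): buffer="yyanmemvfft" (len 11), cursors c1@3 c2@3 c3@4, authorship 12.........
After op 5 (move_left): buffer="yyanmemvfft" (len 11), cursors c1@2 c2@2 c3@3, authorship 12.........
Authorship (.=original, N=cursor N): 1 2 . . . . . . . . .
Index 0: author = 1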